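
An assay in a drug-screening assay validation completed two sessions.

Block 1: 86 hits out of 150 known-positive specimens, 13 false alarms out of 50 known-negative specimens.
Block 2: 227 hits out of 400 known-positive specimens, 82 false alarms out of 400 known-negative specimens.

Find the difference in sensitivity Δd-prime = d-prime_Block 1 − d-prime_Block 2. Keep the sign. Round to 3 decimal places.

Block 1: z(0.5733) = 0.1848, z(0.2600) = -0.6433, d' = 0.8281
Block 2: z(0.5675) = 0.1700, z(0.2050) = -0.8239, d' = 0.9939
Δd' = d'_Block 1 − d'_Block 2 = 0.8281 − 0.9939 = -0.1658
Block 2 has the higher sensitivity.

Δd-prime = -0.166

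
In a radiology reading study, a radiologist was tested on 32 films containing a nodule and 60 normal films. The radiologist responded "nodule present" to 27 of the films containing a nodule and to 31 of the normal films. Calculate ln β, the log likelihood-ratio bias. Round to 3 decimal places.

ln β = -0.509

H = 27/32 = 0.8438
FA = 31/60 = 0.5167
Φ⁻¹(H) = Φ⁻¹(0.8438) = 1.0102
Φ⁻¹(FA) = Φ⁻¹(0.5167) = 0.0419
ln β = −½·[z(H)² − z(FA)²] = −0.5 × (1.0205 − 0.0018) = -0.50935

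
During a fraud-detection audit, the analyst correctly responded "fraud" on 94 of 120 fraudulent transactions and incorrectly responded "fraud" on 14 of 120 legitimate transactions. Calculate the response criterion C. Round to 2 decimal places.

H = 94/120 = 0.7833
FA = 14/120 = 0.1167
Φ⁻¹(0.7833) = 0.783, Φ⁻¹(0.1167) = -1.192
c = −½·[z(H) + z(FA)] = −0.5 × (0.783 + (-1.192)) = 0.2045

C = 0.20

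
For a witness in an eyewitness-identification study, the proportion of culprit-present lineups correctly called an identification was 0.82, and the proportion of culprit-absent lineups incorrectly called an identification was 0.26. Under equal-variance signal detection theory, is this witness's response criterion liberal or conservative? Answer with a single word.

z(H) = 0.915, z(FA) = -0.643
c = −½·(z(H) + z(FA)) = -0.136
c < 0 → liberal criterion (biased toward responding “yes”).

liberal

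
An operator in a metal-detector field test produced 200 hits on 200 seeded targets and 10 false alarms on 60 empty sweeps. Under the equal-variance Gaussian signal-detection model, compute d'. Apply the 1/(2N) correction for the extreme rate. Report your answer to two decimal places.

d' = 3.77

The hit rate is 200/200 = 1, so apply the 1/(2N) correction: H → 1 − 1/(2·200) = 0.99750.
z(H) = z(0.99750) = 2.807
z(FA) = z(0.16667) = -0.967
d' = 2.807 − (-0.967) = 3.774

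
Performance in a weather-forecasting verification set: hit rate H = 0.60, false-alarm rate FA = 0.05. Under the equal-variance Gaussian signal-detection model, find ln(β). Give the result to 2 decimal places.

ln β = 1.32

Φ⁻¹(H) = Φ⁻¹(0.60) = 0.253
Φ⁻¹(FA) = Φ⁻¹(0.05) = -1.645
ln β = −½·[z(H)² − z(FA)²] = −0.5 × (0.064 − 2.706) = 1.321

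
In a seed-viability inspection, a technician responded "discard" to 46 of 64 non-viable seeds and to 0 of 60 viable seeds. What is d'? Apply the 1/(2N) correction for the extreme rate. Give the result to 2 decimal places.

The false-alarm rate is 0/60 = 0, so apply the 1/(2N) correction: FA → 1/(2·60) = 0.00833.
z(H) = z(0.71875) = 0.579
z(FA) = z(0.00833) = -2.394
d' = 0.579 − (-2.394) = 2.973

d' = 2.97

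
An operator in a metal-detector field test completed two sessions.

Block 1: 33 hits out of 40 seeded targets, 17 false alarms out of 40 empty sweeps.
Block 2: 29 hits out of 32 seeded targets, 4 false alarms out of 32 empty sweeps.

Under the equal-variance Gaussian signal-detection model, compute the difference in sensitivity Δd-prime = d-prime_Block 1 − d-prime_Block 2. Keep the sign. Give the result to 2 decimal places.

Δd-prime = -1.34

Block 1: z(0.8250) = 0.935, z(0.4250) = -0.189, d' = 1.124
Block 2: z(0.9062) = 1.318, z(0.1250) = -1.150, d' = 2.468
Δd' = d'_Block 1 − d'_Block 2 = 1.124 − 2.468 = -1.344
Block 2 has the higher sensitivity.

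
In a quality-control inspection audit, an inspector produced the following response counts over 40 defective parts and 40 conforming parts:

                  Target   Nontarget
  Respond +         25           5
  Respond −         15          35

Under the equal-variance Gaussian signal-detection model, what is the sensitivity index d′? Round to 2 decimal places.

d′ = 1.47

H = 25/40 = 0.6250
FA = 5/40 = 0.1250
z(H) = z(0.6250) = 0.3186
z(FA) = z(0.1250) = -1.1503
d' = z(H) − z(FA) = 0.3186 − (-1.1503) = 1.4689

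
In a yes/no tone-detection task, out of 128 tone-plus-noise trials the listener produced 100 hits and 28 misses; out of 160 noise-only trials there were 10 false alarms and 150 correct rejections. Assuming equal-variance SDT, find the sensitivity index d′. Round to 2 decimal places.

H = 100/128 = 0.7812
FA = 10/160 = 0.0625
z(H) = 0.7763
z(FA) = -1.5341
d' = z(H) − z(FA) = 0.7763 − (-1.5341) = 2.3104

d′ = 2.31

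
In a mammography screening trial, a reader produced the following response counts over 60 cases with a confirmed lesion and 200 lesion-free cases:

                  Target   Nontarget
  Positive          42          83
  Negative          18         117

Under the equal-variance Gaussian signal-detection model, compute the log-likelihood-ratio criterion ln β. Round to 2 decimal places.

ln β = -0.11

H = 42/60 = 0.7000
FA = 83/200 = 0.4150
z(H) = 0.524
z(FA) = -0.215
ln β = −½·[z(H)² − z(FA)²] = −0.5 × (0.275 − 0.046) = -0.1145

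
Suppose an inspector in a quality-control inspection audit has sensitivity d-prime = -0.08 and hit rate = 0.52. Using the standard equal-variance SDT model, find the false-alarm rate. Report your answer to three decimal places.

false-alarm rate = 0.552

z(hit rate) = z(0.52) = 0.0502
z(FA) = z(H) − d' = 0.0502 − (-0.08) = 0.1302
false-alarm rate = Φ(0.1302) = 0.5518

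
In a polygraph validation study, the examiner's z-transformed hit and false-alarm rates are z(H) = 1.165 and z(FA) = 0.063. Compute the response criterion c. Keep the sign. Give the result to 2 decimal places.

c = −½·[z(H) + z(FA)] = −½·(1.165 + 0.063) = -0.614

c = -0.61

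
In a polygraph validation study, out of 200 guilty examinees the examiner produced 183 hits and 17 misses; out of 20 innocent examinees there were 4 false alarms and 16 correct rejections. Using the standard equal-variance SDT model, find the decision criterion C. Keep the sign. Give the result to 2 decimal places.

H = 183/200 = 0.9150
FA = 4/20 = 0.2000
z(H) = z(0.9150) = 1.372
z(FA) = z(0.2000) = -0.842
c = −½·[z(H) + z(FA)] = −0.5 × (1.372 + (-0.842)) = -0.265
c < 0: the examiner has a liberal response bias.

C = -0.27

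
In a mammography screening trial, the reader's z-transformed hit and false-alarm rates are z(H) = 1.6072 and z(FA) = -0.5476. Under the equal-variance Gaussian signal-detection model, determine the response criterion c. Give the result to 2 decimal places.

c = −½·[z(H) + z(FA)] = −½·(1.6072 + (-0.5476)) = -0.5298
c < 0: the reader has a liberal response bias.

c = -0.53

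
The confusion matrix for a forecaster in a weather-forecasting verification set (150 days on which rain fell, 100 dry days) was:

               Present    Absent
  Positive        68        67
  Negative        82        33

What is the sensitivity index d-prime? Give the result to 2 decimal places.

d-prime = -0.56

H = 68/150 = 0.4533
FA = 67/100 = 0.6700
z(H) = -0.1173
z(FA) = 0.4399
d' = z(H) − z(FA) = -0.1173 − 0.4399 = -0.5572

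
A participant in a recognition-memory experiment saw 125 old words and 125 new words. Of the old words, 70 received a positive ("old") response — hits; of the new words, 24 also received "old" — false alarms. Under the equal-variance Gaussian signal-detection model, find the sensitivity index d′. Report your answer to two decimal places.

H = 70/125 = 0.5600
FA = 24/125 = 0.1920
z(H) = z(0.5600) = 0.151
z(FA) = z(0.1920) = -0.871
d' = z(H) − z(FA) = 0.151 − (-0.871) = 1.022

d′ = 1.02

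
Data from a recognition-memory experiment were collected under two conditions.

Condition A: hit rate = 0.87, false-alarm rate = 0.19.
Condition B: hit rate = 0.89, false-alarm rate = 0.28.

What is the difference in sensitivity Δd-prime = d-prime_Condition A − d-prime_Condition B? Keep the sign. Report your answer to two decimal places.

Δd-prime = 0.19

Condition A: z(0.87) = 1.126, z(0.19) = -0.878, d' = 2.004
Condition B: z(0.89) = 1.227, z(0.28) = -0.583, d' = 1.810
Δd' = d'_Condition A − d'_Condition B = 2.004 − 1.810 = 0.194
Condition A has the higher sensitivity.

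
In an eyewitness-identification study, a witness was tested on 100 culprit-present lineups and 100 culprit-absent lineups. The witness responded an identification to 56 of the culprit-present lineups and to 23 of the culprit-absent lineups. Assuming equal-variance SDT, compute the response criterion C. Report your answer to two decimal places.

H = 56/100 = 0.5600
FA = 23/100 = 0.2300
z(0.5600) = 0.1510, z(0.2300) = -0.7388
c = −½·[z(H) + z(FA)] = −0.5 × (0.1510 + (-0.7388)) = 0.2939
c > 0: the witness has a conservative response bias.

C = 0.29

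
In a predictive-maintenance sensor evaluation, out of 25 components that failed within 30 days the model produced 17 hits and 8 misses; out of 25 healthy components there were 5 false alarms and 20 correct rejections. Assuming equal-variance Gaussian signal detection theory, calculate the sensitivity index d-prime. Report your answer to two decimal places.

H = 17/25 = 0.6800
FA = 5/25 = 0.2000
z(H) = 0.468
z(FA) = -0.842
d' = z(H) − z(FA) = 0.468 − (-0.842) = 1.310

d-prime = 1.31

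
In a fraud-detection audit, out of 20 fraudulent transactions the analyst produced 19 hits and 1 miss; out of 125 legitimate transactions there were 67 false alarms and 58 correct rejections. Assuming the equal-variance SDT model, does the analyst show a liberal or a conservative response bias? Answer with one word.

z(H) = 1.645, z(FA) = 0.090
c = −½·(z(H) + z(FA)) = -0.8675
c < 0 → liberal criterion (biased toward responding “yes”).

liberal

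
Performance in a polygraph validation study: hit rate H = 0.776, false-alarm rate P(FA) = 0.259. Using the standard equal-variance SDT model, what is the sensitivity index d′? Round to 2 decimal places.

d′ = 1.41

z(0.776) = 0.7588, z(0.259) = -0.6464
d' = z(H) − z(FA) = 0.7588 − (-0.6464) = 1.4052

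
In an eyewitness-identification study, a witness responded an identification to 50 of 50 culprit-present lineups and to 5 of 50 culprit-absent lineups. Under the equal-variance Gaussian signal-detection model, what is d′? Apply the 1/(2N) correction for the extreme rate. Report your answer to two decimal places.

The hit rate is 50/50 = 1, so apply the 1/(2N) correction: H → 1 − 1/(2·50) = 0.99000.
z(H) = z(0.99000) = 2.326
z(FA) = z(0.10000) = -1.282
d' = 2.326 − (-1.282) = 3.608

d′ = 3.61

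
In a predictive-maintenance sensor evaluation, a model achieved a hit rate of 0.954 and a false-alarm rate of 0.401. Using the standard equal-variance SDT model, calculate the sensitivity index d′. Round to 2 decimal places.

Φ⁻¹(H) = 1.685
Φ⁻¹(FA) = -0.251
d' = z(H) − z(FA) = 1.685 − (-0.251) = 1.936

d′ = 1.94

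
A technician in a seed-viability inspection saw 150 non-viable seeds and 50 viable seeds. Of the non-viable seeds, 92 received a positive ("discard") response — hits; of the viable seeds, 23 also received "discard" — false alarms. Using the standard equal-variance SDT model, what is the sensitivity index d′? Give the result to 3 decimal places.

H = 92/150 = 0.6133
FA = 23/50 = 0.4600
z(H) = z(0.6133) = 0.2879
z(FA) = z(0.4600) = -0.1004
d' = z(H) − z(FA) = 0.2879 − (-0.1004) = 0.3883

d′ = 0.388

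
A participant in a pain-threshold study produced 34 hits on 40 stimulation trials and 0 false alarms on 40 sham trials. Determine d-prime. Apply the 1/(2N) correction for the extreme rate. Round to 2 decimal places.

The false-alarm rate is 0/40 = 0, so apply the 1/(2N) correction: FA → 1/(2·40) = 0.01250.
z(H) = z(0.85000) = 1.036
z(FA) = z(0.01250) = -2.241
d' = 1.036 − (-2.241) = 3.277

d-prime = 3.28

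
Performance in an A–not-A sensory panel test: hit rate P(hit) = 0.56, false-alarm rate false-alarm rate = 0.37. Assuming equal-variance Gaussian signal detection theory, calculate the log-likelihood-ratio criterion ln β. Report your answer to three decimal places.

ln β = 0.044

Φ⁻¹(0.56) = 0.1510, Φ⁻¹(0.37) = -0.3319
ln β = −½·[z(H)² − z(FA)²] = −0.5 × (0.0228 − 0.1102) = 0.0437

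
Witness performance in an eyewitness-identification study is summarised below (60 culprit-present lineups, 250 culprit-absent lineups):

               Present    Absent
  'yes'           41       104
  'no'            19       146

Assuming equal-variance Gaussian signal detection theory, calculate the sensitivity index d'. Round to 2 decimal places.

H = 41/60 = 0.6833
FA = 104/250 = 0.4160
Φ⁻¹(H) = 0.4769
Φ⁻¹(FA) = -0.2121
d' = z(H) − z(FA) = 0.4769 − (-0.2121) = 0.6890

d' = 0.69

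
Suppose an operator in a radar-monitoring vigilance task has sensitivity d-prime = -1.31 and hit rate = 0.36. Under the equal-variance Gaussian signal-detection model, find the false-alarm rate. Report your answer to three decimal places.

false-alarm rate = 0.829

z(hit rate) = z(0.36) = -0.3585
z(FA) = z(H) − d' = -0.3585 − (-1.31) = 0.9515
false-alarm rate = Φ(0.9515) = 0.8293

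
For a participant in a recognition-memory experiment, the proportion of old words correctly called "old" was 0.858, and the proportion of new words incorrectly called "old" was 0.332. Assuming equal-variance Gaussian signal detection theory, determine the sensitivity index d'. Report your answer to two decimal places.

d' = 1.51

z(H) = 1.0714
z(FA) = -0.4344
d' = z(H) − z(FA) = 1.0714 − (-0.4344) = 1.5058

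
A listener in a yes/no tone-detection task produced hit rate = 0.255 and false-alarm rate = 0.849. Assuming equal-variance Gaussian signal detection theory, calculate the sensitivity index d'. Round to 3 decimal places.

d' = -1.691

Φ⁻¹(0.255) = -0.6588, Φ⁻¹(0.849) = 1.0322
d' = z(H) − z(FA) = -0.6588 − 1.0322 = -1.6910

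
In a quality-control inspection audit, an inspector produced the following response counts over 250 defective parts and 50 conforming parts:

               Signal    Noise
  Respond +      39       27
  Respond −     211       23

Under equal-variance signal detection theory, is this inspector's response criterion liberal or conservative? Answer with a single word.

z(H) = -1.011, z(FA) = 0.100
c = −½·(z(H) + z(FA)) = 0.4555
c > 0 → conservative criterion (biased toward responding “no”).

conservative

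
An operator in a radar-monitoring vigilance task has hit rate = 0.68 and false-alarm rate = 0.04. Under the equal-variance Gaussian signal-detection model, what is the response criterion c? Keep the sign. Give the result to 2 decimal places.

z(0.68) = 0.4677, z(0.04) = -1.7507
c = −½·[z(H) + z(FA)] = −0.5 × (0.4677 + (-1.7507)) = 0.6415

c = 0.64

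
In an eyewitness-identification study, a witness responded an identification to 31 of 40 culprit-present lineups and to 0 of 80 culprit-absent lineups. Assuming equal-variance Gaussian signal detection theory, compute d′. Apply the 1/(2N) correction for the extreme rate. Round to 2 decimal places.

d′ = 3.25

The false-alarm rate is 0/80 = 0, so apply the 1/(2N) correction: FA → 1/(2·80) = 0.00625.
z(H) = z(0.77500) = 0.755
z(FA) = z(0.00625) = -2.498
d' = 0.755 − (-2.498) = 3.253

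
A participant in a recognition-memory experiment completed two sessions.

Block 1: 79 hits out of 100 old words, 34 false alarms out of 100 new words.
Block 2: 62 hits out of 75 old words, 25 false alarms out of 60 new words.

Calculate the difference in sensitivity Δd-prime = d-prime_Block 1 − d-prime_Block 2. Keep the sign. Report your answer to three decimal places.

Δd-prime = 0.067

Block 1: z(0.7900) = 0.8064, z(0.3400) = -0.4125, d' = 1.2189
Block 2: z(0.8267) = 0.9412, z(0.4167) = -0.2103, d' = 1.1515
Δd' = d'_Block 1 − d'_Block 2 = 1.2189 − 1.1515 = 0.0674
Block 1 has the higher sensitivity.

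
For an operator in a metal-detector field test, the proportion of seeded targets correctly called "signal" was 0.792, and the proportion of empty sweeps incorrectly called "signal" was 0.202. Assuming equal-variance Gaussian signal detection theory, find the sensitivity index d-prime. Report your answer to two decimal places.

d-prime = 1.65

z(H) = 0.813
z(FA) = -0.834
d' = z(H) − z(FA) = 0.813 − (-0.834) = 1.647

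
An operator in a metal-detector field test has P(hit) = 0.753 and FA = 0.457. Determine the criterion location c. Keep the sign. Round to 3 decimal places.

z(H) = z(0.753) = 0.6840
z(FA) = z(0.457) = -0.1080
c = −½·[z(H) + z(FA)] = −0.5 × (0.6840 + (-0.1080)) = -0.2880

c = -0.288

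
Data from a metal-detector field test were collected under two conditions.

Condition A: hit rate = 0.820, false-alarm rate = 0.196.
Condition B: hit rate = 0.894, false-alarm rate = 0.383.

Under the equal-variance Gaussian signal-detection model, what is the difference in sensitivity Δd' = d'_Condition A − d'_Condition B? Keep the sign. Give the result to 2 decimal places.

Δd' = 0.23

Condition A: z(0.820) = 0.915, z(0.196) = -0.856, d' = 1.771
Condition B: z(0.894) = 1.248, z(0.383) = -0.298, d' = 1.546
Δd' = d'_Condition A − d'_Condition B = 1.771 − 1.546 = 0.225
Condition A has the higher sensitivity.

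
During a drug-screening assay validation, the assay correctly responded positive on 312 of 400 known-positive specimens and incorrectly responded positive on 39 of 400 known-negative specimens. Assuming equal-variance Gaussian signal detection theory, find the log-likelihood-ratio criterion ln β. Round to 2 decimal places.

H = 312/400 = 0.7800
FA = 39/400 = 0.0975
Φ⁻¹(0.7800) = 0.772, Φ⁻¹(0.0975) = -1.296
ln β = −½·[z(H)² − z(FA)²] = −0.5 × (0.596 − 1.680) = 0.542

ln β = 0.54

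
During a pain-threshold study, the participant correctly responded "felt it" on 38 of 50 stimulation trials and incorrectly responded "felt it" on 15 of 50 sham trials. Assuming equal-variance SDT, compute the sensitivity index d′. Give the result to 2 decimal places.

d′ = 1.23

H = 38/50 = 0.7600
FA = 15/50 = 0.3000
z(0.7600) = 0.7063, z(0.3000) = -0.5244
d' = z(H) − z(FA) = 0.7063 − (-0.5244) = 1.2307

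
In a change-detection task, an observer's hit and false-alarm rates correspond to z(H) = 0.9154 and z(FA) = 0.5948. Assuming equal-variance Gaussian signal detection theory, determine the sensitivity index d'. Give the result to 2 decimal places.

d' = 0.32

d' = z(H) − z(FA) = 0.9154 − 0.5948 = 0.3206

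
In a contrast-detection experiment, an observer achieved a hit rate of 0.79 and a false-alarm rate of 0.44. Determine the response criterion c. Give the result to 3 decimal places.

c = -0.328

z(H) = z(0.79) = 0.8064
z(FA) = z(0.44) = -0.1510
c = −½·[z(H) + z(FA)] = −0.5 × (0.8064 + (-0.1510)) = -0.3277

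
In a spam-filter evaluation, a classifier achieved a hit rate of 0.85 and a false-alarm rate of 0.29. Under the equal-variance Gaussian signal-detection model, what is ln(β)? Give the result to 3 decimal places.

z(0.85) = 1.0364, z(0.29) = -0.5534
ln β = −½·[z(H)² − z(FA)²] = −0.5 × (1.0741 − 0.3063) = -0.3839

ln β = -0.384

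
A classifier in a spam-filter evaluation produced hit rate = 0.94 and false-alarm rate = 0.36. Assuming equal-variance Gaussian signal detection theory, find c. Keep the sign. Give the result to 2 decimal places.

c = -0.60

z(H) = z(0.94) = 1.555
z(FA) = z(0.36) = -0.358
c = −½·[z(H) + z(FA)] = −0.5 × (1.555 + (-0.358)) = -0.5985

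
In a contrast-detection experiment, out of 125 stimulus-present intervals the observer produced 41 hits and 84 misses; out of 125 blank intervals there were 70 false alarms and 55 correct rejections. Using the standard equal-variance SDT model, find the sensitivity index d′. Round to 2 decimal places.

H = 41/125 = 0.3280
FA = 70/125 = 0.5600
z(H) = -0.4454
z(FA) = 0.1510
d' = z(H) − z(FA) = -0.4454 − 0.1510 = -0.5964

d′ = -0.60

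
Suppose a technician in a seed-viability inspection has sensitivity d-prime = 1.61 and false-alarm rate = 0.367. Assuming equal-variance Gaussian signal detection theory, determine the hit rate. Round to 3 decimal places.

hit rate = 0.898

z(false-alarm rate) = z(0.367) = -0.3398
z(H) = z(FA) + d' = -0.3398 + 1.61 = 1.2702
hit rate = Φ(1.2702) = 0.8980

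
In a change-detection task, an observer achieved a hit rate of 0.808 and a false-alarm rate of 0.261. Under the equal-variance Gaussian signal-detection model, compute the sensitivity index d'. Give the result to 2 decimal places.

d' = 1.51

Φ⁻¹(H) = Φ⁻¹(0.808) = 0.8705
Φ⁻¹(FA) = Φ⁻¹(0.261) = -0.6403
d' = z(H) − z(FA) = 0.8705 − (-0.6403) = 1.5108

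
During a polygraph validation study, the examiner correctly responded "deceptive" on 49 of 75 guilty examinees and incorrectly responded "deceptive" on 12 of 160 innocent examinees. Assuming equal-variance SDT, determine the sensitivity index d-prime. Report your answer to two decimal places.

d-prime = 1.83

H = 49/75 = 0.6533
FA = 12/160 = 0.0750
Φ⁻¹(H) = Φ⁻¹(0.6533) = 0.3942
Φ⁻¹(FA) = Φ⁻¹(0.0750) = -1.4395
d' = z(H) − z(FA) = 0.3942 − (-1.4395) = 1.8337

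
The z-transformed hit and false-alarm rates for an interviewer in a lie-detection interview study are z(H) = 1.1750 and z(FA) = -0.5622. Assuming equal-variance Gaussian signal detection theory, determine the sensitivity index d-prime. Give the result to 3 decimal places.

d' = z(H) − z(FA) = 1.1750 − (-0.5622) = 1.7372

d-prime = 1.737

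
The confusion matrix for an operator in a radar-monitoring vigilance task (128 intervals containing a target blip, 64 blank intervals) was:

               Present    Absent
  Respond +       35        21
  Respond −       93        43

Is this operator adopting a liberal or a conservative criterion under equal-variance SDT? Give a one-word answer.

z(H) = -0.602, z(FA) = -0.445
c = −½·(z(H) + z(FA)) = 0.5235
c > 0 → conservative criterion (biased toward responding “no”).

conservative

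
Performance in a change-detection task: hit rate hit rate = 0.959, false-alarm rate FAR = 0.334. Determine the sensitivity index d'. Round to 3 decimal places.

d' = 2.168

z(0.959) = 1.7392, z(0.334) = -0.4289
d' = z(H) − z(FA) = 1.7392 − (-0.4289) = 2.1681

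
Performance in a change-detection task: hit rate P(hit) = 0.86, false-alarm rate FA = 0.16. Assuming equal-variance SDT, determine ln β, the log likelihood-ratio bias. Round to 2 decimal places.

z(0.86) = 1.080, z(0.16) = -0.994
ln β = −½·[z(H)² − z(FA)²] = −0.5 × (1.166 − 0.988) = -0.089

ln β = -0.09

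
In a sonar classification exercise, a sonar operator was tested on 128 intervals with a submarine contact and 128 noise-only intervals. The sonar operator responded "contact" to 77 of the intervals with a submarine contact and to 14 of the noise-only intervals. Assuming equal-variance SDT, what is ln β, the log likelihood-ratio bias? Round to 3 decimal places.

ln β = 0.723

H = 77/128 = 0.6016
FA = 14/128 = 0.1094
z(H) = z(0.6016) = 0.2575
z(FA) = z(0.1094) = -1.2297
ln β = −½·[z(H)² − z(FA)²] = −0.5 × (0.0663 − 1.5122) = 0.72295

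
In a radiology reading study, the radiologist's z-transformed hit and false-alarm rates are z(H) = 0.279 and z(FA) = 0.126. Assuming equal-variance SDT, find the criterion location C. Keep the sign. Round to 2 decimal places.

C = -0.20

c = −½·[z(H) + z(FA)] = −½·(0.279 + 0.126) = -0.2025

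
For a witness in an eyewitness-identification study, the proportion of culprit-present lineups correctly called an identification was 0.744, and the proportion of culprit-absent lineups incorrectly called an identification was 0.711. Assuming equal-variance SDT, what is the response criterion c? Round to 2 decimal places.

z(H) = z(0.744) = 0.656
z(FA) = z(0.711) = 0.556
c = −½·[z(H) + z(FA)] = −0.5 × (0.656 + 0.556) = -0.606
c < 0: the witness has a liberal response bias.

c = -0.61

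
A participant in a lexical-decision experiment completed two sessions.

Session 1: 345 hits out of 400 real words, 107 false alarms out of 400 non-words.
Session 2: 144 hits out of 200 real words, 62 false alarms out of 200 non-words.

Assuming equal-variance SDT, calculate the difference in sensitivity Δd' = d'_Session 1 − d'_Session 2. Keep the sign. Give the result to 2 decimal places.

Session 1: z(0.8625) = 1.092, z(0.2675) = -0.620, d' = 1.712
Session 2: z(0.7200) = 0.583, z(0.3100) = -0.496, d' = 1.079
Δd' = d'_Session 1 − d'_Session 2 = 1.712 − 1.079 = 0.633
Session 1 has the higher sensitivity.

Δd' = 0.63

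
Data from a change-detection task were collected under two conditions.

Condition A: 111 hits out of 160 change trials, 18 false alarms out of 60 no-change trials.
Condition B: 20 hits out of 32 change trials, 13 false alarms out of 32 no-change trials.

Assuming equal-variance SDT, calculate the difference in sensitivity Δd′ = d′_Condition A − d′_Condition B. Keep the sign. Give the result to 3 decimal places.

Condition A: z(0.6937) = 0.5064, z(0.3000) = -0.5244, d' = 1.0308
Condition B: z(0.6250) = 0.3186, z(0.4062) = -0.2373, d' = 0.5559
Δd' = d'_Condition A − d'_Condition B = 1.0308 − 0.5559 = 0.4749
Condition A has the higher sensitivity.

Δd′ = 0.475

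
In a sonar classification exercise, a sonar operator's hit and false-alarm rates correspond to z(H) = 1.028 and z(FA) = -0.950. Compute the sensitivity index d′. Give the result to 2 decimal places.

d′ = 1.98

d' = z(H) − z(FA) = 1.028 − (-0.950) = 1.978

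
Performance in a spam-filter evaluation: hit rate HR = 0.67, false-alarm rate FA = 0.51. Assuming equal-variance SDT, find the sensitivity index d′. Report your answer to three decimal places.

d′ = 0.415

z(0.67) = 0.4399, z(0.51) = 0.0251
d' = z(H) − z(FA) = 0.4399 − 0.0251 = 0.4148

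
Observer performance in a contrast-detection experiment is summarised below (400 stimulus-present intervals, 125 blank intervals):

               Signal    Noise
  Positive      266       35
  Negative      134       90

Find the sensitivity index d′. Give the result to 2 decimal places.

d′ = 1.01

H = 266/400 = 0.6650
FA = 35/125 = 0.2800
z(H) = 0.4261
z(FA) = -0.5828
d' = z(H) − z(FA) = 0.4261 − (-0.5828) = 1.0089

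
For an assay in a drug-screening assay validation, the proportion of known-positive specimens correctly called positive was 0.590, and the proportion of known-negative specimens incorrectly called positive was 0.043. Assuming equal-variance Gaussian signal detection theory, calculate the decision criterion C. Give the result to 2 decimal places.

C = 0.74

Φ⁻¹(H) = 0.2275
Φ⁻¹(FA) = -1.7169
c = −½·[z(H) + z(FA)] = −0.5 × (0.2275 + (-1.7169)) = 0.7447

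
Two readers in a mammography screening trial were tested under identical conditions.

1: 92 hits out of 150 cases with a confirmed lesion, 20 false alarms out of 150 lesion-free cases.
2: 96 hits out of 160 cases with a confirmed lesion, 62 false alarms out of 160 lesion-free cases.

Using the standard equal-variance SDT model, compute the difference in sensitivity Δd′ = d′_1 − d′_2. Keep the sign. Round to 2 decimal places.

Δd′ = 0.86

1: z(0.6133) = 0.288, z(0.1333) = -1.111, d' = 1.399
2: z(0.6000) = 0.253, z(0.3875) = -0.286, d' = 0.539
Δd' = d'_1 − d'_2 = 1.399 − 0.539 = 0.860
1 has the higher sensitivity.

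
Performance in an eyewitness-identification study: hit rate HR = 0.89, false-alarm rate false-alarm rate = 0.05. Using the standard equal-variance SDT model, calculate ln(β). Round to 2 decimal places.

ln β = 0.60

Φ⁻¹(0.89) = 1.227, Φ⁻¹(0.05) = -1.645
ln β = −½·[z(H)² − z(FA)²] = −0.5 × (1.506 − 2.706) = 0.600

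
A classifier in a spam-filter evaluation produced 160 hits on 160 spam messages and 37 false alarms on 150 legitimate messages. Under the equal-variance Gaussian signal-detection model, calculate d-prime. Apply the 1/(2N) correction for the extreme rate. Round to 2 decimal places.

d-prime = 3.42

The hit rate is 160/160 = 1, so apply the 1/(2N) correction: H → 1 − 1/(2·160) = 0.99687.
z(H) = z(0.99687) = 2.734
z(FA) = z(0.24667) = -0.685
d' = 2.734 − (-0.685) = 3.419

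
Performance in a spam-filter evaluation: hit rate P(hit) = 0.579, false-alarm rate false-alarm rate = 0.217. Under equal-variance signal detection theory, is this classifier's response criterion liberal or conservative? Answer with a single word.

conservative

z(H) = 0.199, z(FA) = -0.782
c = −½·(z(H) + z(FA)) = 0.2915
c > 0 → conservative criterion (biased toward responding “no”).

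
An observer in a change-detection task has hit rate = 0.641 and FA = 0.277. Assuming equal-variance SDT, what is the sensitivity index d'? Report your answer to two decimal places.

Φ⁻¹(0.641) = 0.361, Φ⁻¹(0.277) = -0.592
d' = z(H) − z(FA) = 0.361 − (-0.592) = 0.953

d' = 0.95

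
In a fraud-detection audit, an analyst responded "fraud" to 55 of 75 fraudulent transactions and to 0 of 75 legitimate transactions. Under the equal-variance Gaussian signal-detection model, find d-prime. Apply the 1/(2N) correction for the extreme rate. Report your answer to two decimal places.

The false-alarm rate is 0/75 = 0, so apply the 1/(2N) correction: FA → 1/(2·75) = 0.00667.
z(H) = z(0.73333) = 0.623
z(FA) = z(0.00667) = -2.475
d' = 0.623 − (-2.475) = 3.098

d-prime = 3.10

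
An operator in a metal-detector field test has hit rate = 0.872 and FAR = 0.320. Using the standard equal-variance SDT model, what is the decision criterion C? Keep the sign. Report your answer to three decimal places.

Φ⁻¹(0.872) = 1.1359, Φ⁻¹(0.320) = -0.4677
c = −½·[z(H) + z(FA)] = −0.5 × (1.1359 + (-0.4677)) = -0.3341
c < 0: the operator has a liberal response bias.

C = -0.334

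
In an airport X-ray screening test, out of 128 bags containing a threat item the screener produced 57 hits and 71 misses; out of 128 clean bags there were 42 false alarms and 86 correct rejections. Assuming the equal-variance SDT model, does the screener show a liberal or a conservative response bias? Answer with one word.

z(H) = -0.138, z(FA) = -0.445
c = −½·(z(H) + z(FA)) = 0.2915
c > 0 → conservative criterion (biased toward responding “no”).

conservative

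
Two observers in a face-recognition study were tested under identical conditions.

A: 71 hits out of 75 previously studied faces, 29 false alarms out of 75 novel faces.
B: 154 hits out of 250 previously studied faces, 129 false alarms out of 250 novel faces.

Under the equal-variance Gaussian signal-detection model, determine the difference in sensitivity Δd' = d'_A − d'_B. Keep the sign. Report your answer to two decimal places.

A: z(0.9467) = 1.614, z(0.3867) = -0.288, d' = 1.902
B: z(0.6160) = 0.295, z(0.5160) = 0.040, d' = 0.255
Δd' = d'_A − d'_B = 1.902 − 0.255 = 1.647
A has the higher sensitivity.

Δd' = 1.65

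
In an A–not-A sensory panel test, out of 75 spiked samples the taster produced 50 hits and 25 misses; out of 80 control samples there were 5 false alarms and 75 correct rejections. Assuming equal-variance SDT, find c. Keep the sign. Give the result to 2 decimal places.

c = 0.55

H = 50/75 = 0.6667
FA = 5/80 = 0.0625
Φ⁻¹(H) = Φ⁻¹(0.6667) = 0.4308
Φ⁻¹(FA) = Φ⁻¹(0.0625) = -1.5341
c = −½·[z(H) + z(FA)] = −0.5 × (0.4308 + (-1.5341)) = 0.55165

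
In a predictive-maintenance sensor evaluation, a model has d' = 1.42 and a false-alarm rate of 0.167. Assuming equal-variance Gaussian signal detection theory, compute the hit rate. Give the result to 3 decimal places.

z(false-alarm rate) = z(0.167) = -0.9661
z(H) = z(FA) + d' = -0.9661 + 1.42 = 0.4539
hit rate = Φ(0.4539) = 0.6750

hit rate = 0.675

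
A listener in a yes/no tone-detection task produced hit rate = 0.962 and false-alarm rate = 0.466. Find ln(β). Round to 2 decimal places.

ln β = -1.57

z(H) = 1.774
z(FA) = -0.085
ln β = −½·[z(H)² − z(FA)²] = −0.5 × (3.147 − 0.007) = -1.570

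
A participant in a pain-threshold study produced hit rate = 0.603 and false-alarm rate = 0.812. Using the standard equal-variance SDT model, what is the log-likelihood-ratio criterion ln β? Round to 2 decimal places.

ln β = 0.36

Φ⁻¹(H) = Φ⁻¹(0.603) = 0.261
Φ⁻¹(FA) = Φ⁻¹(0.812) = 0.885
ln β = −½·[z(H)² − z(FA)²] = −0.5 × (0.068 − 0.783) = 0.3575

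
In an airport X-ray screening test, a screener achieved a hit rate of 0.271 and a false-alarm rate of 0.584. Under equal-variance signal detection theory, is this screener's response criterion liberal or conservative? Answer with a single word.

z(H) = -0.610, z(FA) = 0.212
c = −½·(z(H) + z(FA)) = 0.199
c > 0 → conservative criterion (biased toward responding “no”).

conservative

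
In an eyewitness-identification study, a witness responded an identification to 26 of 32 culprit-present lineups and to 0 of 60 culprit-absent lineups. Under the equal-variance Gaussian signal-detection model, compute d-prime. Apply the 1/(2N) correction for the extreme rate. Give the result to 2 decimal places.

d-prime = 3.28

The false-alarm rate is 0/60 = 0, so apply the 1/(2N) correction: FA → 1/(2·60) = 0.00833.
z(H) = z(0.81250) = 0.887
z(FA) = z(0.00833) = -2.394
d' = 0.887 − (-2.394) = 3.281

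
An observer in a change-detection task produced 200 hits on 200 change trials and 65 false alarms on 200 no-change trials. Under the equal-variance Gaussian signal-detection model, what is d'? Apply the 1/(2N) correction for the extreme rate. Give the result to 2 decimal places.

The hit rate is 200/200 = 1, so apply the 1/(2N) correction: H → 1 − 1/(2·200) = 0.99750.
z(H) = z(0.99750) = 2.807
z(FA) = z(0.32500) = -0.454
d' = 2.807 − (-0.454) = 3.261

d' = 3.26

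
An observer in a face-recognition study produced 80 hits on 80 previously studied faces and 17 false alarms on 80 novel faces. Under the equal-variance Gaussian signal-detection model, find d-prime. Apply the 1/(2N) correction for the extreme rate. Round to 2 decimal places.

d-prime = 3.30

The hit rate is 80/80 = 1, so apply the 1/(2N) correction: H → 1 − 1/(2·80) = 0.99375.
z(H) = z(0.99375) = 2.498
z(FA) = z(0.21250) = -0.798
d' = 2.498 − (-0.798) = 3.296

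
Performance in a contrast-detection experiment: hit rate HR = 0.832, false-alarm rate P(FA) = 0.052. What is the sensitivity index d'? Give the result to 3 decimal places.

d' = 2.588

z(0.832) = 0.9621, z(0.052) = -1.6258
d' = z(H) − z(FA) = 0.9621 − (-1.6258) = 2.5879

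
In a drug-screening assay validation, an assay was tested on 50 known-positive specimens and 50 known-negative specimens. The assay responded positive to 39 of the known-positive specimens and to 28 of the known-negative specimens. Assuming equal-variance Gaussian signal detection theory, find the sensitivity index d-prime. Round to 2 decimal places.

d-prime = 0.62

H = 39/50 = 0.7800
FA = 28/50 = 0.5600
Φ⁻¹(H) = Φ⁻¹(0.7800) = 0.7722
Φ⁻¹(FA) = Φ⁻¹(0.5600) = 0.1510
d' = z(H) − z(FA) = 0.7722 − 0.1510 = 0.6212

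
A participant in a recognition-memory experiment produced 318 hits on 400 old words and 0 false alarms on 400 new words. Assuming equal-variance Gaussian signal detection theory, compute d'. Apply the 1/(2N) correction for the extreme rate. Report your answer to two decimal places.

d' = 3.85

The false-alarm rate is 0/400 = 0, so apply the 1/(2N) correction: FA → 1/(2·400) = 0.00125.
z(H) = z(0.79500) = 0.824
z(FA) = z(0.00125) = -3.023
d' = 0.824 − (-3.023) = 3.847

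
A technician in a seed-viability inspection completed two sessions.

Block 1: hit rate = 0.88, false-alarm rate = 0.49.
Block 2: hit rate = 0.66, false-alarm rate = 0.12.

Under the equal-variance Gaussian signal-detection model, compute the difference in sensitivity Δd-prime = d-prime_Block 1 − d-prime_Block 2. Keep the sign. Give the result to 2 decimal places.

Block 1: z(0.88) = 1.175, z(0.49) = -0.025, d' = 1.200
Block 2: z(0.66) = 0.412, z(0.12) = -1.175, d' = 1.587
Δd' = d'_Block 1 − d'_Block 2 = 1.200 − 1.587 = -0.387
Block 2 has the higher sensitivity.

Δd-prime = -0.39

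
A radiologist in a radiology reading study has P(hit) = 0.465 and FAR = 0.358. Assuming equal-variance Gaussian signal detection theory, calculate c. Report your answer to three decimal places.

c = 0.226

Φ⁻¹(H) = -0.0878
Φ⁻¹(FA) = -0.3638
c = −½·[z(H) + z(FA)] = −0.5 × (-0.0878 + (-0.3638)) = 0.2258
c > 0: the radiologist has a conservative response bias.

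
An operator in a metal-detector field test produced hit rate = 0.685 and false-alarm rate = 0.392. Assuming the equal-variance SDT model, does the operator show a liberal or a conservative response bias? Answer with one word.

z(H) = 0.482, z(FA) = -0.274
c = −½·(z(H) + z(FA)) = -0.104
c < 0 → liberal criterion (biased toward responding “yes”).

liberal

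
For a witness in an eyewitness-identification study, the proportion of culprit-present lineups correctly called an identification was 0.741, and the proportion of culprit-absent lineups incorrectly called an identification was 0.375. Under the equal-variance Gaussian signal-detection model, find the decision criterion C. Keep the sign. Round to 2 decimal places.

C = -0.16

z(H) = z(0.741) = 0.6464
z(FA) = z(0.375) = -0.3186
c = −½·[z(H) + z(FA)] = −0.5 × (0.6464 + (-0.3186)) = -0.1639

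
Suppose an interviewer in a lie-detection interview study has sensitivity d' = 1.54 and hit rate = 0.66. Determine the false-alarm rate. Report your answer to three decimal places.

z(hit rate) = z(0.66) = 0.4125
z(FA) = z(H) − d' = 0.4125 − 1.54 = -1.1275
false-alarm rate = Φ(-1.1275) = 0.1298

false-alarm rate = 0.130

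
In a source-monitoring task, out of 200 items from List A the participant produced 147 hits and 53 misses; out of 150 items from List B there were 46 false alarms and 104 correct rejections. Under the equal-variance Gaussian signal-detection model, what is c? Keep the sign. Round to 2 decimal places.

c = -0.06

H = 147/200 = 0.7350
FA = 46/150 = 0.3067
z(H) = z(0.7350) = 0.6280
z(FA) = z(0.3067) = -0.5052
c = −½·[z(H) + z(FA)] = −0.5 × (0.6280 + (-0.5052)) = -0.0614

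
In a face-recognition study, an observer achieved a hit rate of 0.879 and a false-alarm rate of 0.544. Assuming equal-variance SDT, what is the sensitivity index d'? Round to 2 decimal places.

z(0.879) = 1.170, z(0.544) = 0.111
d' = z(H) − z(FA) = 1.170 − 0.111 = 1.059

d' = 1.06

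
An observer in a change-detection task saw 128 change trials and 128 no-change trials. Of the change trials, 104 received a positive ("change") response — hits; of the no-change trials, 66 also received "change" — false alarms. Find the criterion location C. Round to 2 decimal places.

H = 104/128 = 0.8125
FA = 66/128 = 0.5156
z(H) = z(0.8125) = 0.887
z(FA) = z(0.5156) = 0.039
c = −½·[z(H) + z(FA)] = −0.5 × (0.887 + 0.039) = -0.463
c < 0: the observer has a liberal response bias.

C = -0.46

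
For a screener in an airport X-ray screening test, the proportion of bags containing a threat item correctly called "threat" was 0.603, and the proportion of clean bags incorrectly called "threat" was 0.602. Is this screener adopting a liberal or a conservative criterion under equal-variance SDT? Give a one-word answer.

z(H) = 0.261, z(FA) = 0.259
c = −½·(z(H) + z(FA)) = -0.260
c < 0 → liberal criterion (biased toward responding “yes”).

liberal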